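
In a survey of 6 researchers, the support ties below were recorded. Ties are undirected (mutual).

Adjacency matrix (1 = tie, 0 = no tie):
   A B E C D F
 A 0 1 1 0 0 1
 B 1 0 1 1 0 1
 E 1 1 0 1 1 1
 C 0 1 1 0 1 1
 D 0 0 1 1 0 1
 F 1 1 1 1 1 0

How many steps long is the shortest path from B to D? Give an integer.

One shortest route is B – E – D, which uses 2 edges, and B and D are not directly tied, so nothing shorter exists. So d(B,D) = 2.

2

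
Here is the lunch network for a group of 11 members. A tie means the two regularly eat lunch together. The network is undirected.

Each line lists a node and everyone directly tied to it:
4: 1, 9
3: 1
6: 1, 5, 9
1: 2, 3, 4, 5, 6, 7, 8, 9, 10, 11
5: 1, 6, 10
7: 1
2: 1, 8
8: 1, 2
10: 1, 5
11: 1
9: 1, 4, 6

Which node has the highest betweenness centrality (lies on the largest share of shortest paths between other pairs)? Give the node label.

1

Unnormalized betweenness of each node: 1:77/2, 2:0, 3:0, 4:0, 5:1/2, 6:1/2, 7:0, 8:0, 9:1/2, 10:0, 11:0.
1 has the largest value, 77/2, making it the main broker — the node through which the most shortest paths run.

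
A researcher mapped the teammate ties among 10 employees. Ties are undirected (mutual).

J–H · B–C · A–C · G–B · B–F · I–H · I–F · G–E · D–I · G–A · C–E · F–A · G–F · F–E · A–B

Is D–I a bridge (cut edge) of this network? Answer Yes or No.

Yes

Without the D–I edge there is no alternate route between D and I, so the network disconnects. It is a bridge.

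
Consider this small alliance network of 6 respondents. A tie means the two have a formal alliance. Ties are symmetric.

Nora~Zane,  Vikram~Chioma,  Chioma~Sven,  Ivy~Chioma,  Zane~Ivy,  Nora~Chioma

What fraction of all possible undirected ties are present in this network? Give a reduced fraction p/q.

2/5

There are 6 edges and 6 nodes, so the maximum possible is C(6,2) = 15.
Density = 6/15 = 2/5.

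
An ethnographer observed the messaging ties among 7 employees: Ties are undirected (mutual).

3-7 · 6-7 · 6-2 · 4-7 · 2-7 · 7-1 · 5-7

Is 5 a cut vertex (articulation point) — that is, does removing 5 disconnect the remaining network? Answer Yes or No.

No

Even without 5, every remaining node can still reach every other (the residual graph is connected), so 5 is not a cut vertex.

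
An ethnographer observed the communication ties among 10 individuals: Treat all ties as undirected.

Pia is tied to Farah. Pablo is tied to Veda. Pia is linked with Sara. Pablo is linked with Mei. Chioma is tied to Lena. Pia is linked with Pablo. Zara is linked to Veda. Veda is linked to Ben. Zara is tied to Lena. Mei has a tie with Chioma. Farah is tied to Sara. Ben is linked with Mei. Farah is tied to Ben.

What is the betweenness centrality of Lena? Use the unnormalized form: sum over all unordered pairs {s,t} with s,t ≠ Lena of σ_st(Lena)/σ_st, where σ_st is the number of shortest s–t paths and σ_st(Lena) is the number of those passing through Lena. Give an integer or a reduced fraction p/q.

5/3

Pairs whose geodesics pass through Lena — Mei–Zara: 1/3; Chioma–Zara: 1; Chioma–Veda: 1/3.
All other pairs contribute 0.
Summing the contributions gives betweenness(Lena) = 5/3.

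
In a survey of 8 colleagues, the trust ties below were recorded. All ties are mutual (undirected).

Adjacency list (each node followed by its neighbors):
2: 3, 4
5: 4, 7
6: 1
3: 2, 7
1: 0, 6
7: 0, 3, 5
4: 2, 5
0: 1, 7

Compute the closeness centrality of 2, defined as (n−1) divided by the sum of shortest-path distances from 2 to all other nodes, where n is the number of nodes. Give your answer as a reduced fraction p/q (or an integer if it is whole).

Distances from 2: 0:3, 1:4, 3:1, 4:1, 5:2, 6:5, 7:2. Sum = 18.
n = 8, so closeness = 7/18.

7/18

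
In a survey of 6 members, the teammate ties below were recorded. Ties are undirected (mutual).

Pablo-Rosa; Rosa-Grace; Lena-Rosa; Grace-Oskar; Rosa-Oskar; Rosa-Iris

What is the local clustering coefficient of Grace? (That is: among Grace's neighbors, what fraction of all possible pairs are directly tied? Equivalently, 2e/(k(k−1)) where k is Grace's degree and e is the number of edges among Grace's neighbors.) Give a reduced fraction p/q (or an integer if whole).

1

Grace's neighbors: Oskar and Rosa (k = 2).
Possible neighbor pairs: C(2,2) = 1. Edges among them: Oskar–Rosa → e = 1.
Clustering(Grace) = 1/1.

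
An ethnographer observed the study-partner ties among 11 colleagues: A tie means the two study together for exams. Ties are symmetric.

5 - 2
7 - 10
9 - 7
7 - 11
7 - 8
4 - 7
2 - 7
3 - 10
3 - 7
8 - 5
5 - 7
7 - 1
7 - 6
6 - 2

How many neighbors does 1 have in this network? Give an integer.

1

1 is directly tied to 7. That is 1 neighbor, so the degree of 1 is 1.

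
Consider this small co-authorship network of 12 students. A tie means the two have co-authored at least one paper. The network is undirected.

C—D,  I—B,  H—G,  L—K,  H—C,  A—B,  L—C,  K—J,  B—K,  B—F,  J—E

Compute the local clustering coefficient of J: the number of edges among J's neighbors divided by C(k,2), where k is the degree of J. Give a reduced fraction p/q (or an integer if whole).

J's neighbors: E and K (k = 2).
Possible neighbor pairs: C(2,2) = 1. Edges among them: none → e = 0.
Clustering(J) = 0/1.

0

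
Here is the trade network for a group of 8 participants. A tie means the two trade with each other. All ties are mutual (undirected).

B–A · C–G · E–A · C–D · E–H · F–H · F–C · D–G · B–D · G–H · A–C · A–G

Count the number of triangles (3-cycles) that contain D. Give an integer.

1

D's neighbors: B, C, and G.
Neighbor pairs that are themselves tied: D–C–G. Each forms one triangle with D, for 1 in total.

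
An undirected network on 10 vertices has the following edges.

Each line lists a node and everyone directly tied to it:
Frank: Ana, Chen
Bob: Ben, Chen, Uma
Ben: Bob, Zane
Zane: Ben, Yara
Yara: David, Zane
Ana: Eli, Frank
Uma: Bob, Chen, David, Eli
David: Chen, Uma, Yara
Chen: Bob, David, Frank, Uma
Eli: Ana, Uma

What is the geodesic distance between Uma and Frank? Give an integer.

2

One shortest route is Uma – Chen – Frank, which uses 2 edges, and Uma and Frank are not directly tied, so nothing shorter exists. So d(Uma,Frank) = 2.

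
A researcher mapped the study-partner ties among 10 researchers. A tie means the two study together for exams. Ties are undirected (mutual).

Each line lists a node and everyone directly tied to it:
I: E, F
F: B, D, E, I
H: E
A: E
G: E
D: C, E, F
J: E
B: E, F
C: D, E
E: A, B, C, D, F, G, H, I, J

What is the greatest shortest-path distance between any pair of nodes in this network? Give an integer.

Eccentricity of each node (its greatest distance to any other): A:2, B:2, C:2, D:2, E:1, F:2, G:2, H:2, I:2, J:2.
The maximum eccentricity is 2, realized for instance by the pair A–G via A – E – G. So the diameter is 2.

2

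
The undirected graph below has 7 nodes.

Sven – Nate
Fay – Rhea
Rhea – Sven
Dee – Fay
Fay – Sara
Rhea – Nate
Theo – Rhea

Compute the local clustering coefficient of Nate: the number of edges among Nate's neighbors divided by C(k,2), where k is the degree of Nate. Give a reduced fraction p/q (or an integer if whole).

Nate's neighbors: Rhea and Sven (k = 2).
Possible neighbor pairs: C(2,2) = 1. Edges among them: Rhea–Sven → e = 1.
Clustering(Nate) = 1/1.

1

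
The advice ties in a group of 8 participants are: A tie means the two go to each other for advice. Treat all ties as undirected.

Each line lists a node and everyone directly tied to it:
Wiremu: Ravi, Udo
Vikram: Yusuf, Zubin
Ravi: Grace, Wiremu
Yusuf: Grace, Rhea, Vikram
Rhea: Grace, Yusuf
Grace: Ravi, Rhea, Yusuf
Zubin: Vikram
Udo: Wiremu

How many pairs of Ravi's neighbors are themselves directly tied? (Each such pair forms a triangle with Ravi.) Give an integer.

Ravi's neighbors are Grace and Wiremu, but none of them are tied to each other, so no triangle contains Ravi.

0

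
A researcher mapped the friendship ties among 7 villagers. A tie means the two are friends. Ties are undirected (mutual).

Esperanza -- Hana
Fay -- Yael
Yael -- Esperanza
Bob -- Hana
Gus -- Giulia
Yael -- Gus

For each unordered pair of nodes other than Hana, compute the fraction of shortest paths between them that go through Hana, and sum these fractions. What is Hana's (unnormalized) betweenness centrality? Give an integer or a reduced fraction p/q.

5

Pairs whose geodesics pass through Hana — Gus–Bob: 1; Esperanza–Bob: 1; Yael–Bob: 1; Fay–Bob: 1; Bob–Giulia: 1.
All other pairs contribute 0.
Summing the contributions gives betweenness(Hana) = 5.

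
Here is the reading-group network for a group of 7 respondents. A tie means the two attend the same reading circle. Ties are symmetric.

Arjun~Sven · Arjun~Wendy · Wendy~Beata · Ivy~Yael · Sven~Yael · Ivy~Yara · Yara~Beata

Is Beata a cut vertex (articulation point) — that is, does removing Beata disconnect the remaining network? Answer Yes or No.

Even without Beata, every remaining node can still reach every other (the residual graph is connected), so Beata is not a cut vertex.

No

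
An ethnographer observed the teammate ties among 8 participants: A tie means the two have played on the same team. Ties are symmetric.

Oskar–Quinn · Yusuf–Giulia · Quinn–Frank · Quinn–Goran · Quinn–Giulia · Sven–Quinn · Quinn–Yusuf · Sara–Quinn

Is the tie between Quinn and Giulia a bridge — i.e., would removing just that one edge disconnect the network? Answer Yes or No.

No

Even without that edge, Quinn still reaches Giulia via Quinn – Yusuf – Giulia, so the network stays connected. Not a bridge.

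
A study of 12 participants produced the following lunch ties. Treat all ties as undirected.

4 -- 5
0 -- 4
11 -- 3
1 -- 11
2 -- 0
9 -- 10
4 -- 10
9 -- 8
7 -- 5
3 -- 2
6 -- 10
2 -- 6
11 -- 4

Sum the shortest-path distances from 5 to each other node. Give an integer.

Distances from 5: 0:2, 1:3, 2:3, 3:3, 4:1, 6:3, 7:1, 8:4, 9:3, 10:2, 11:2.
Sum = 2 + 3 + 3 + 3 + 1 + 3 + 1 + 4 + 3 + 2 + 2 = 27.

27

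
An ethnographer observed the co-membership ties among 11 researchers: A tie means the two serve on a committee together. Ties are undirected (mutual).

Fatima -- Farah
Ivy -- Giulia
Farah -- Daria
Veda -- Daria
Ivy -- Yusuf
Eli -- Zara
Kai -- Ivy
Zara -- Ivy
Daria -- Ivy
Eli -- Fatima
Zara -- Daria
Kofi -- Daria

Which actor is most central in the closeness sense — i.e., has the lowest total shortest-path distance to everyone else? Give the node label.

Farness (sum of distances to all others) for each node — Daria:15, Eli:23, Farah:21, Fatima:27, Giulia:25, Ivy:16, Kai:25, Kofi:24, Veda:24, Yusuf:25, Zara:17.
The smallest farness is 15, for Daria, so Daria has the highest closeness.

Daria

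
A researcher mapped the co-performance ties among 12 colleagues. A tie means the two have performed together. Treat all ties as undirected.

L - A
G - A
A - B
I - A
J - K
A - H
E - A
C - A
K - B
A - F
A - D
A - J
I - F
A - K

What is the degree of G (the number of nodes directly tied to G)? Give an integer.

1

G is directly tied to A. That is 1 neighbor, so the degree of G is 1.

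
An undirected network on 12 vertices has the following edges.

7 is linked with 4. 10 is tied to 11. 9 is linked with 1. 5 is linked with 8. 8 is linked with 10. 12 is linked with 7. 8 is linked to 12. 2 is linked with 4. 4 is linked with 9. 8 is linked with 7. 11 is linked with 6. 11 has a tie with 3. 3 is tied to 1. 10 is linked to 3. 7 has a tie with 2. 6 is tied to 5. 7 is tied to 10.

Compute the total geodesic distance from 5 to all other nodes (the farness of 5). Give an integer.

Distances from 5: 1:4, 2:3, 3:3, 4:3, 6:1, 7:2, 8:1, 9:4, 10:2, 11:2, 12:2.
Sum = 4 + 3 + 3 + 3 + 1 + 2 + 1 + 4 + 2 + 2 + 2 = 27.

27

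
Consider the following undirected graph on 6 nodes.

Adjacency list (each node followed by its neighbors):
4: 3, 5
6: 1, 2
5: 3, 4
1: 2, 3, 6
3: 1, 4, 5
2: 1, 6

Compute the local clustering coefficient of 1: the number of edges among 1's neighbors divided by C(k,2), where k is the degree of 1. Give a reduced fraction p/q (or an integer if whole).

1's neighbors: 2, 3, and 6 (k = 3).
Possible neighbor pairs: C(3,2) = 3. Edges among them: 2–6 → e = 1.
Clustering(1) = 1/3.

1/3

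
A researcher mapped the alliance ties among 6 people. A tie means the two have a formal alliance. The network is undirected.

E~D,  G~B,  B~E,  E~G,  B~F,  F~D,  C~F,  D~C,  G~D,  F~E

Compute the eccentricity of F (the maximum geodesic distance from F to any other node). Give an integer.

Distances from F: B:1, C:1, D:1, E:1, G:2.
The largest is 2 (to G), so the eccentricity of F is 2.

2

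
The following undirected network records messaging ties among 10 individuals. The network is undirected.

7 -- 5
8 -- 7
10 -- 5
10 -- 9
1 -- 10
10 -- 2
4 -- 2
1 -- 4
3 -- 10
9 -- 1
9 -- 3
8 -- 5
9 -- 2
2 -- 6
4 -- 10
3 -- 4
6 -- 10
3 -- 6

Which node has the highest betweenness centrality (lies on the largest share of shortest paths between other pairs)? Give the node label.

10

Unnormalized betweenness of each node: 1:1/4, 2:11/12, 3:11/12, 4:11/12, 5:14, 6:1/4, 7:0, 8:0, 9:11/12, 10:125/6.
10 has the largest value, 125/6, making it the main broker — the node through which the most shortest paths run.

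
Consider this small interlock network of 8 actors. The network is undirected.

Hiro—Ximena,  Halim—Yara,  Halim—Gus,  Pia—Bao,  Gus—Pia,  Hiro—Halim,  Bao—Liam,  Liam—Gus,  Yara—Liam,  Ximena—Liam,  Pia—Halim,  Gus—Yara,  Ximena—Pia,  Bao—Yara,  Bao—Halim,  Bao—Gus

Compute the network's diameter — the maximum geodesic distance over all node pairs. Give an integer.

Eccentricity of each node (its greatest distance to any other): Bao:2, Gus:2, Halim:2, Hiro:2, Liam:2, Pia:2, Ximena:2, Yara:2.
The maximum eccentricity is 2, realized for instance by the pair Bao–Ximena via Bao – Liam – Ximena. So the diameter is 2.

2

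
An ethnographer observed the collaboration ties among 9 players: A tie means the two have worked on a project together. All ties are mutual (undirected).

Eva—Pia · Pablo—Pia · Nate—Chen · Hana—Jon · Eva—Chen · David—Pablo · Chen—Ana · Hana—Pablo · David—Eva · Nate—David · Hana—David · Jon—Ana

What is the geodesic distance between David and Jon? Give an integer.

2

One shortest route is David – Hana – Jon, which uses 2 edges, and David and Jon are not directly tied, so nothing shorter exists. So d(David,Jon) = 2.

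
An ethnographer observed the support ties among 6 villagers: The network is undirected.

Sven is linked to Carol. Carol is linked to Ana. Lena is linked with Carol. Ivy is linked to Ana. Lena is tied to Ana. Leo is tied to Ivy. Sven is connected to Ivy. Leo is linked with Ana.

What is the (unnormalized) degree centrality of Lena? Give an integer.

Lena is directly tied to Ana and Carol. That is 2 neighbors, so the degree of Lena is 2.

2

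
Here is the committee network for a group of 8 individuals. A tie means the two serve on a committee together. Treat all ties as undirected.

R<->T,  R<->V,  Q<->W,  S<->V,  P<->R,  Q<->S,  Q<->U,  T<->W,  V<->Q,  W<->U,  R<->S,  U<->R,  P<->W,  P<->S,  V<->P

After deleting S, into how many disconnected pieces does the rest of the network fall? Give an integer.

1

S's neighbors (P, Q, R, and V) remain reachable from one another through other ties, so the rest of the network stays in one piece.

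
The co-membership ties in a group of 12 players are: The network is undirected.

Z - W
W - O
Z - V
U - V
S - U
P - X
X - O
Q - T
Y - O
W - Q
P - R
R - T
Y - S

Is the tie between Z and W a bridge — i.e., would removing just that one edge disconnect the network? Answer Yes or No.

Even without that edge, Z still reaches W via Z – V – U – S – Y – O – W, so the network stays connected. Not a bridge.

No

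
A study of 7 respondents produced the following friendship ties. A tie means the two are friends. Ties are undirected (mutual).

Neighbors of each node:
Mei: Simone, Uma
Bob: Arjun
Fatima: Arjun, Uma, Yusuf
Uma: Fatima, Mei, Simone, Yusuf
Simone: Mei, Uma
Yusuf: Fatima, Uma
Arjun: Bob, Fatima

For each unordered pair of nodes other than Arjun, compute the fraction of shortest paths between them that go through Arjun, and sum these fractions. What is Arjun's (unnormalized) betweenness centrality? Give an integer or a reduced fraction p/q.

Pairs whose geodesics pass through Arjun — Bob–Simone: 1; Bob–Yusuf: 1; Bob–Fatima: 1; Bob–Mei: 1; Bob–Uma: 1.
All other pairs contribute 0.
Summing the contributions gives betweenness(Arjun) = 5.

5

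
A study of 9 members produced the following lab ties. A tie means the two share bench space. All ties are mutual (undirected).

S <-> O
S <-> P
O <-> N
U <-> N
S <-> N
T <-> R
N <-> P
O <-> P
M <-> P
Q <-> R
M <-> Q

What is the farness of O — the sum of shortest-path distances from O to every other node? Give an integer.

Distances from O: M:2, N:1, P:1, Q:3, R:4, S:1, T:5, U:2.
Sum = 2 + 1 + 1 + 3 + 4 + 1 + 5 + 2 = 19.

19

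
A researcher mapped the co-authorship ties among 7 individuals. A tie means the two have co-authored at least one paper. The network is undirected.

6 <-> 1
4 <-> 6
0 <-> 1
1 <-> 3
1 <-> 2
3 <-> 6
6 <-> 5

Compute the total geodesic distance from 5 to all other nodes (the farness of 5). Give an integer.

Distances from 5: 0:3, 1:2, 2:3, 3:2, 4:2, 6:1.
Sum = 3 + 2 + 3 + 2 + 2 + 1 = 13.

13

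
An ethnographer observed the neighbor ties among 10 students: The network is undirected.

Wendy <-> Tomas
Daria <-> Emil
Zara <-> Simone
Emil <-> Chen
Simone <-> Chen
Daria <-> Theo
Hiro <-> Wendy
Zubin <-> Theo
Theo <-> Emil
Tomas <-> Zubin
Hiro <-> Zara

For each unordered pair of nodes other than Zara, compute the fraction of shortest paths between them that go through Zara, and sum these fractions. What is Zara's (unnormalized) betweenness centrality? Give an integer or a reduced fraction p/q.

Pairs whose geodesics pass through Zara — Tomas–Simone: 1; Wendy–Simone: 1; Wendy–Chen: 1; Hiro–Simone: 1; Hiro–Chen: 1; Hiro–Emil: 1; Hiro–Daria: 1/2.
All other pairs contribute 0.
Summing the contributions gives betweenness(Zara) = 13/2.

13/2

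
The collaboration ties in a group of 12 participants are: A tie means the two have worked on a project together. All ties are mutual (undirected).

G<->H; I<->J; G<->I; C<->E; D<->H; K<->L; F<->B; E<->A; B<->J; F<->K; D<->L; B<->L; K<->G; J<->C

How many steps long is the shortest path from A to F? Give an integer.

5

One shortest route is A – E – C – J – B – F, which uses 5 edges, and at distance 4 from A we only reach {B, I}, which does not include F. So d(A,F) = 5.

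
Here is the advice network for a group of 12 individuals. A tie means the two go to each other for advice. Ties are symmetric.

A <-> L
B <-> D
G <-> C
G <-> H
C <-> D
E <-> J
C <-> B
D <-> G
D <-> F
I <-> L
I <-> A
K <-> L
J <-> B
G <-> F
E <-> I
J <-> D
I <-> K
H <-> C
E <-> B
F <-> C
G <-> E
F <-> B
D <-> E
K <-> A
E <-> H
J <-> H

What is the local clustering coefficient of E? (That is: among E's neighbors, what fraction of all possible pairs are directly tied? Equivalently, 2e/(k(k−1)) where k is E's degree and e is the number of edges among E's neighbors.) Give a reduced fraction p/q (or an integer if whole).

2/5

E's neighbors: B, D, G, H, I, and J (k = 6).
Possible neighbor pairs: C(6,2) = 15. Edges among them: B–D, B–J, D–G, D–J, G–H, H–J → e = 6.
Clustering(E) = 6/15 = 2/5.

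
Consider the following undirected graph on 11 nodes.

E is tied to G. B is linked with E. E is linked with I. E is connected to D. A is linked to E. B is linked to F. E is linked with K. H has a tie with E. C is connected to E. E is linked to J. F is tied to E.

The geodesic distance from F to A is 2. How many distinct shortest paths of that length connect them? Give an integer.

1

The shortest distance is 2, and the only length-2 path is F–E–A. So there is exactly 1 shortest path.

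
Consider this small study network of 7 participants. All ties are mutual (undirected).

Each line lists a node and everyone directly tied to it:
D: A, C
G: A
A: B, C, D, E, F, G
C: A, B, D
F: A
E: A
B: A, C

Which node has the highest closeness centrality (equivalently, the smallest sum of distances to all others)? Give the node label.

Farness (sum of distances to all others) for each node — A:6, B:10, C:9, D:10, E:11, F:11, G:11.
The smallest farness is 6, for A, so A has the highest closeness.

A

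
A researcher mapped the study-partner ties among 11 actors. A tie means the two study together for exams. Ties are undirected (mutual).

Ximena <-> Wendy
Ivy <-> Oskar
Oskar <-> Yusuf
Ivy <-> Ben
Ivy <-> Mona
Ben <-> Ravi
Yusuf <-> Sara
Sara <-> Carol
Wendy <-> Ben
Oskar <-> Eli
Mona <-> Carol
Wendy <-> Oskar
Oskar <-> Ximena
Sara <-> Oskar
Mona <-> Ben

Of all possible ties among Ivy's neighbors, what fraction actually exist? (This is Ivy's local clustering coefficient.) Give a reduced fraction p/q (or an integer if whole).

Ivy's neighbors: Ben, Mona, and Oskar (k = 3).
Possible neighbor pairs: C(3,2) = 3. Edges among them: Ben–Mona → e = 1.
Clustering(Ivy) = 1/3.

1/3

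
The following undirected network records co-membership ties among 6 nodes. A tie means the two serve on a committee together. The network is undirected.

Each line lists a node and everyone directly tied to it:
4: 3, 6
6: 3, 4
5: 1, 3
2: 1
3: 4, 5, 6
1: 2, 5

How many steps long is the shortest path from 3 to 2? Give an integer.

One shortest route is 3 – 5 – 1 – 2, which uses 3 edges, and at distance 2 from 3 we only reach {1}, which does not include 2. So d(3,2) = 3.

3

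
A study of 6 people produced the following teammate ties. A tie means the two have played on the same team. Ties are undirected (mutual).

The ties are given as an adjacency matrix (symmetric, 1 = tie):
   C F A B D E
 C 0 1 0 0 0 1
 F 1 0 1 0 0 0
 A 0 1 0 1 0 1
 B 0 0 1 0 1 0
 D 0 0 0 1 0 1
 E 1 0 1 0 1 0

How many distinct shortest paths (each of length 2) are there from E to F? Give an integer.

2

The shortest distance is 2. The length-2 paths are: E–C–F; E–A–F.
That gives 2 distinct shortest paths.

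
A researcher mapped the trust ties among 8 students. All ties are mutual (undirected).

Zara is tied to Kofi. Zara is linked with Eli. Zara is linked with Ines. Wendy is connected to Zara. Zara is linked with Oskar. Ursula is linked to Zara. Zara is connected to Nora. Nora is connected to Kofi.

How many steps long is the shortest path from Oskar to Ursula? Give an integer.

One shortest route is Oskar – Zara – Ursula, which uses 2 edges, and Oskar and Ursula are not directly tied, so nothing shorter exists. So d(Oskar,Ursula) = 2.

2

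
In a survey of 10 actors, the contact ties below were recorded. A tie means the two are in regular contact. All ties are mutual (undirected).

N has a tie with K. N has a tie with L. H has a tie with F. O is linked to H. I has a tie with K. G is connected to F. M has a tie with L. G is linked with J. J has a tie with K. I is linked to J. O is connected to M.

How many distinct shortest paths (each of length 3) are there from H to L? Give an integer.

1

The shortest distance is 3, and the only length-3 path is H–O–M–L. So there is exactly 1 shortest path.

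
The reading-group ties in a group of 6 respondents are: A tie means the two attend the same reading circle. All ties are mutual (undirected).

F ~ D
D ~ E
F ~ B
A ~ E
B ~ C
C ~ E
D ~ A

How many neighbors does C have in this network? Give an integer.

2

C is directly tied to B and E. That is 2 neighbors, so the degree of C is 2.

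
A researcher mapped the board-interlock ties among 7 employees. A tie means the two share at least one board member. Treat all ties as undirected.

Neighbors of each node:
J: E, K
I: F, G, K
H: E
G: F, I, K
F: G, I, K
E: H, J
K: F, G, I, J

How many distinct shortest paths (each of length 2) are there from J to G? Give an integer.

1

The shortest distance is 2, and the only length-2 path is J–K–G. So there is exactly 1 shortest path.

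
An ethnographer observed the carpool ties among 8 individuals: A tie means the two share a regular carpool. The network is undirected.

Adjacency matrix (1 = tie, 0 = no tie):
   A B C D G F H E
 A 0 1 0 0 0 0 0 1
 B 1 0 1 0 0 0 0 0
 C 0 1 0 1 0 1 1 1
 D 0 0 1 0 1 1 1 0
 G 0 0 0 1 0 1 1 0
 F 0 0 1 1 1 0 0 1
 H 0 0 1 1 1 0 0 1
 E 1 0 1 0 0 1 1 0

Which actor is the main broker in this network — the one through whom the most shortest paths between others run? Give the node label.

Unnormalized betweenness of each node: A:1/2, B:3/4, C:67/12, D:11/12, E:9/2, F:9/4, G:1/4, H:9/4.
C has the largest value, 67/12, making it the main broker — the node through which the most shortest paths run.

C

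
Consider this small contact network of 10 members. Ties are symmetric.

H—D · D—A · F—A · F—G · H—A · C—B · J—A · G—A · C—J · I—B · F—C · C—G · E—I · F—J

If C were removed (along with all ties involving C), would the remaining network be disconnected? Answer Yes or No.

Removing C leaves {B, E, and I} with no path to {A, D, F, G, H, and J}, so the network splits into 2 components. C is a cut vertex.

Yes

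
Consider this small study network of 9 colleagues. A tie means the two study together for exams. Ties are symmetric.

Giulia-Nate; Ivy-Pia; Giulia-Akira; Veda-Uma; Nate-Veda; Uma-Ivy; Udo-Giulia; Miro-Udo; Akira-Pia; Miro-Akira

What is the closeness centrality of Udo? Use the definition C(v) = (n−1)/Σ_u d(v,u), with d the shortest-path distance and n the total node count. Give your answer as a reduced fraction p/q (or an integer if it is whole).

Distances from Udo: Akira:2, Giulia:1, Ivy:4, Miro:1, Nate:2, Pia:3, Uma:4, Veda:3. Sum = 20.
n = 9, so closeness = 8/20 = 2/5.

2/5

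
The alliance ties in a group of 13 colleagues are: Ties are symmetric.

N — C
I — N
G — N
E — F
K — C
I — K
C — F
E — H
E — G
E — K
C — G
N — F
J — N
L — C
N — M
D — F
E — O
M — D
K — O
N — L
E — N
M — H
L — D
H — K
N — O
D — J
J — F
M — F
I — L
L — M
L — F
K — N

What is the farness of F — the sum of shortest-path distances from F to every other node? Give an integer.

17

Distances from F: C:1, D:1, E:1, G:2, H:2, I:2, J:1, K:2, L:1, M:1, N:1, O:2.
Sum = 1 + 1 + 1 + 2 + 2 + 2 + 1 + 2 + 1 + 1 + 1 + 2 = 17.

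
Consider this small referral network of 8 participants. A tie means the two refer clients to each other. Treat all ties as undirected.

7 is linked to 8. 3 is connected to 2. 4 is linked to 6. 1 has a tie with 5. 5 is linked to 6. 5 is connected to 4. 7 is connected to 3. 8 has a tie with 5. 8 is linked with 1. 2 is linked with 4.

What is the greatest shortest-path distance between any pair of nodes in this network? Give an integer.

3

Eccentricity of each node (its greatest distance to any other): 1:3, 2:3, 3:3, 4:3, 5:3, 6:3, 7:3, 8:3.
The maximum eccentricity is 3, realized for instance by the pair 7–4 via 7 – 3 – 2 – 4. So the diameter is 3.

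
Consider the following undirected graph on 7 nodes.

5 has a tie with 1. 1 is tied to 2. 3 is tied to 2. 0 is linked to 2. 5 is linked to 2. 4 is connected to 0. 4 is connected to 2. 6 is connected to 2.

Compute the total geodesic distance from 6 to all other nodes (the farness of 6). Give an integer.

11

Distances from 6: 0:2, 1:2, 2:1, 3:2, 4:2, 5:2.
Sum = 2 + 2 + 1 + 2 + 2 + 2 = 11.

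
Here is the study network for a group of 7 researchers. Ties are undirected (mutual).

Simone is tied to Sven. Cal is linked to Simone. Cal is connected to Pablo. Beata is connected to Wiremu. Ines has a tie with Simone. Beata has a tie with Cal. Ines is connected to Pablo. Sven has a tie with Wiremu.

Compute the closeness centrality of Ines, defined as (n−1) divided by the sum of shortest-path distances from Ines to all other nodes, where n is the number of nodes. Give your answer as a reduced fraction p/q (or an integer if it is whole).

1/2

Distances from Ines: Beata:3, Cal:2, Pablo:1, Simone:1, Sven:2, Wiremu:3. Sum = 12.
n = 7, so closeness = 6/12 = 1/2.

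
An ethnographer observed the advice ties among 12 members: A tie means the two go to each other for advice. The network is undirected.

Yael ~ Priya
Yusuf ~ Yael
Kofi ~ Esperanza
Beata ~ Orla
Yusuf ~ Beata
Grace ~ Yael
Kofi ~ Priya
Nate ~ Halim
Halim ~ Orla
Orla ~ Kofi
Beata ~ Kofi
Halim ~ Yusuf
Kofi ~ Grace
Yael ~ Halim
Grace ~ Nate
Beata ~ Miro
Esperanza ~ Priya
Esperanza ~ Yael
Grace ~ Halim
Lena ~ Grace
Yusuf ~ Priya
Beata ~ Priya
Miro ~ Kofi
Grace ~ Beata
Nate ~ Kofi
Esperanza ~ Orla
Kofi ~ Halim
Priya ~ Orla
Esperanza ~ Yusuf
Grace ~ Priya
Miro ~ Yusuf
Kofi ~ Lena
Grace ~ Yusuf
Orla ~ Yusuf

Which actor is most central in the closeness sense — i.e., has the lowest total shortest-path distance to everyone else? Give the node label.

Farness (sum of distances to all others) for each node — Beata:16, Esperanza:17, Grace:14, Halim:16, Kofi:13, Lena:20, Miro:19, Nate:19, Orla:16, Priya:15, Yael:17, Yusuf:14.
The smallest farness is 13, for Kofi, so Kofi has the highest closeness.

Kofi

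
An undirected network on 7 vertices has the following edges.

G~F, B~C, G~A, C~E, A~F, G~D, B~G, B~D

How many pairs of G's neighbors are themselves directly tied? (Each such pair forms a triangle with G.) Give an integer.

G's neighbors: A, B, D, and F.
Neighbor pairs that are themselves tied: G–A–F; G–B–D. Each forms one triangle with G, for 2 in total.

2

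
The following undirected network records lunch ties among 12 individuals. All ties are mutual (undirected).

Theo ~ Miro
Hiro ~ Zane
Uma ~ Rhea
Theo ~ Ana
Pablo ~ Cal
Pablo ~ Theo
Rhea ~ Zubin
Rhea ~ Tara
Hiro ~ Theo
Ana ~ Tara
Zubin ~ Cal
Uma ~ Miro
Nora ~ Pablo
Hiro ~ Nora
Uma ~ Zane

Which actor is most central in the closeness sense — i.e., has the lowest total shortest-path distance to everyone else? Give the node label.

Theo

Farness (sum of distances to all others) for each node — Ana:25, Cal:27, Hiro:24, Miro:24, Nora:28, Pablo:23, Rhea:24, Tara:27, Theo:20, Uma:23, Zane:26, Zubin:27.
The smallest farness is 20, for Theo, so Theo has the highest closeness.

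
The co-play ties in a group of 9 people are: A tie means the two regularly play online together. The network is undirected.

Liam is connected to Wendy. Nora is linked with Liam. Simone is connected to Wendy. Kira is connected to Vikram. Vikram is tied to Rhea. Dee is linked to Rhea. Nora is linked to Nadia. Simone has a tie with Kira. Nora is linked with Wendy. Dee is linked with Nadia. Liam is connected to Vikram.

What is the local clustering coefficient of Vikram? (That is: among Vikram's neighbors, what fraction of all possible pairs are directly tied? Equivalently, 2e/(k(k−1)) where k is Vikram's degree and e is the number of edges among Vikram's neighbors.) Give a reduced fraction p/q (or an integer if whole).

Vikram's neighbors: Kira, Liam, and Rhea (k = 3).
Possible neighbor pairs: C(3,2) = 3. Edges among them: none → e = 0.
Clustering(Vikram) = 0/3 = 0.

0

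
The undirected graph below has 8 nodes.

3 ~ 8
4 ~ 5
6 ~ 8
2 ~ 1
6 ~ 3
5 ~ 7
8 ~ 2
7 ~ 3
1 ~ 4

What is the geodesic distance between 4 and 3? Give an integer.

3

One shortest route is 4 – 5 – 7 – 3, which uses 3 edges, and at distance 2 from 4 we only reach {2, 7}, which does not include 3. So d(4,3) = 3.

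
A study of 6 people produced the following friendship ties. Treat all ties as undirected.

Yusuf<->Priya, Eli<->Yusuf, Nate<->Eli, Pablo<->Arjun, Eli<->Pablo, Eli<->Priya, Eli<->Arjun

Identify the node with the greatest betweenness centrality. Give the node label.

Eli

Unnormalized betweenness of each node: Arjun:0, Eli:8, Nate:0, Pablo:0, Priya:0, Yusuf:0.
Eli has the largest value, 8, making it the main broker — the node through which the most shortest paths run.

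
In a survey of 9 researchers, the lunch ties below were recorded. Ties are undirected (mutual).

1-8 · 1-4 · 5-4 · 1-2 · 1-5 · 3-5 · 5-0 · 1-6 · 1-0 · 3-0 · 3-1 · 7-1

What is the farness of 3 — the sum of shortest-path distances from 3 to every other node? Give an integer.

Distances from 3: 0:1, 1:1, 2:2, 4:2, 5:1, 6:2, 7:2, 8:2.
Sum = 1 + 1 + 2 + 2 + 1 + 2 + 2 + 2 = 13.

13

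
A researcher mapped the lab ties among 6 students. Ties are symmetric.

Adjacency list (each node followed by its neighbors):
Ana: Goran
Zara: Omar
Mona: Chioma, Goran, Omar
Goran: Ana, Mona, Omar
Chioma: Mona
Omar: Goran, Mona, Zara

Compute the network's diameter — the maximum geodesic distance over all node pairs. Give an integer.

3

Eccentricity of each node (its greatest distance to any other): Ana:3, Chioma:3, Goran:2, Mona:2, Omar:2, Zara:3.
The maximum eccentricity is 3, realized for instance by the pair Ana–Chioma via Ana – Goran – Mona – Chioma. So the diameter is 3.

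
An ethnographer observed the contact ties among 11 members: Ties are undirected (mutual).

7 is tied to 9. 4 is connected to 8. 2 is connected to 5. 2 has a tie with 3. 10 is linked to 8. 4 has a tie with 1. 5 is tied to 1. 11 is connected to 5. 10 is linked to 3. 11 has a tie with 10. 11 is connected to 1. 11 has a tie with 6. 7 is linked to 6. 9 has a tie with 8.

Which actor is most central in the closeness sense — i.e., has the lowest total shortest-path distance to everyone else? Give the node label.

11

Farness (sum of distances to all others) for each node — 1:20, 2:25, 3:24, 4:22, 5:21, 6:22, 7:26, 8:20, 9:25, 10:18, 11:17.
The smallest farness is 17, for 11, so 11 has the highest closeness.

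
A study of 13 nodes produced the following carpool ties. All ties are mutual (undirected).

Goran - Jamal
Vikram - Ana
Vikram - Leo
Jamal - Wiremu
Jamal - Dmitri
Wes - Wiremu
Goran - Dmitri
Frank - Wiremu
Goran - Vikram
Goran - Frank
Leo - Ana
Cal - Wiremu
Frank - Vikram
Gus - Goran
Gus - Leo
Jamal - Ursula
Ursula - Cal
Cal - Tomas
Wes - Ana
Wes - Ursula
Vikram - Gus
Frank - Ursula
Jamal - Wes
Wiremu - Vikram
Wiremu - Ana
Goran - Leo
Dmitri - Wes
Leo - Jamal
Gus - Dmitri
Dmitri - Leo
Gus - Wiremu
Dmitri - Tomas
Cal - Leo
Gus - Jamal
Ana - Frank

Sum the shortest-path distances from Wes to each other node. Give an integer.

Distances from Wes: Ana:1, Cal:2, Dmitri:1, Frank:2, Goran:2, Gus:2, Jamal:1, Leo:2, Tomas:2, Ursula:1, Vikram:2, Wiremu:1.
Sum = 1 + 2 + 1 + 2 + 2 + 2 + 1 + 2 + 2 + 1 + 2 + 1 = 19.

19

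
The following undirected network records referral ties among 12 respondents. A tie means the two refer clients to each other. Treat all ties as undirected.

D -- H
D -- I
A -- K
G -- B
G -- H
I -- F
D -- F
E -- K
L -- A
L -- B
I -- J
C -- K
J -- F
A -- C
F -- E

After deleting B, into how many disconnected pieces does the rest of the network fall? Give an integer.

1

B's neighbors (G and L) remain reachable from one another through other ties, so the rest of the network stays in one piece.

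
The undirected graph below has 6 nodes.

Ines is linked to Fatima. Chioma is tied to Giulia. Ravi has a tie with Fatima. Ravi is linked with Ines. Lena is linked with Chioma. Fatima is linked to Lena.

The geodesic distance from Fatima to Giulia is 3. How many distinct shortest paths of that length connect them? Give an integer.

The shortest distance is 3, and the only length-3 path is Fatima–Lena–Chioma–Giulia. So there is exactly 1 shortest path.

1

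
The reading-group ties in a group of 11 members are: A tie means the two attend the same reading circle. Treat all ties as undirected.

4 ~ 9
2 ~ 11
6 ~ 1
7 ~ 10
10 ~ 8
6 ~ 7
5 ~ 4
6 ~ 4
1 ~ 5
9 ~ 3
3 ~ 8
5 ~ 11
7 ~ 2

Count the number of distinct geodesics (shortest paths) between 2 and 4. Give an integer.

2

The shortest distance is 3. The length-3 paths are: 2–11–5–4; 2–7–6–4.
That gives 2 distinct shortest paths.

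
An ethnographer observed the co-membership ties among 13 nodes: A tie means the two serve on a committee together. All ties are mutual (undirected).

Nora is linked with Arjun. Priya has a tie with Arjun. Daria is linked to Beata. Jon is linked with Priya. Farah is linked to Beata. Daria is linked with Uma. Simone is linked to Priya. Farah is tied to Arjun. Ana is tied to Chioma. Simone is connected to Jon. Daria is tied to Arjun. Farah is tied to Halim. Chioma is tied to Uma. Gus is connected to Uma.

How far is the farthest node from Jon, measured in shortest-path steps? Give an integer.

6

Distances from Jon: Ana:6, Arjun:2, Beata:4, Chioma:5, Daria:3, Farah:3, Gus:5, Halim:4, Nora:3, Priya:1, Simone:1, Uma:4.
The largest is 6 (to Ana), so the eccentricity of Jon is 6.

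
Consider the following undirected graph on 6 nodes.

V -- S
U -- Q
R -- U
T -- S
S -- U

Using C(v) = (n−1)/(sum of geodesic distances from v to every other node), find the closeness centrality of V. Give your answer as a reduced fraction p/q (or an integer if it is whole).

Distances from V: Q:3, R:3, S:1, T:2, U:2. Sum = 11.
n = 6, so closeness = 5/11.

5/11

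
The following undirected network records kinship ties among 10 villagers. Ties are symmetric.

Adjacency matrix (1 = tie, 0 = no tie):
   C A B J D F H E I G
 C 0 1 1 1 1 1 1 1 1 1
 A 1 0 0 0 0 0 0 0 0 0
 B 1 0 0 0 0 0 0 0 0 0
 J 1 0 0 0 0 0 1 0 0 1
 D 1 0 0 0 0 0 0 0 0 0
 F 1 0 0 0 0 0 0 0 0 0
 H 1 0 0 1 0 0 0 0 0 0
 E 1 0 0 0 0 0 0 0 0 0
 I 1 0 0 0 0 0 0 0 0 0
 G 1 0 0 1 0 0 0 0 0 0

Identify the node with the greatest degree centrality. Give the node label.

Degrees — A:1, B:1, C:9, D:1, E:1, F:1, G:2, H:2, I:1, J:3.
The maximum is 9, attained only by C.

C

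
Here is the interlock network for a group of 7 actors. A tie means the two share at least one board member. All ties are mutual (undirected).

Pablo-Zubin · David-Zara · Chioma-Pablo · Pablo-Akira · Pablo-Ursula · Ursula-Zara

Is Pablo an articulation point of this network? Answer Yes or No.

Yes

Removing Pablo leaves {David, Ursula, and Zara} with no path to {Chioma}, so the network splits into 4 components. Pablo is a cut vertex.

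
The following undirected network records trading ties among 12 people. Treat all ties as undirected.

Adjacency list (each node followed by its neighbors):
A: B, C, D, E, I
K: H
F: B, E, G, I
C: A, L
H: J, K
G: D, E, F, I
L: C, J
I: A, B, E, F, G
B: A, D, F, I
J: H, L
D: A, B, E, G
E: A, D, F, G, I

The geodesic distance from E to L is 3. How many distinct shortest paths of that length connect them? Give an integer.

1

The shortest distance is 3, and the only length-3 path is E–A–C–L. So there is exactly 1 shortest path.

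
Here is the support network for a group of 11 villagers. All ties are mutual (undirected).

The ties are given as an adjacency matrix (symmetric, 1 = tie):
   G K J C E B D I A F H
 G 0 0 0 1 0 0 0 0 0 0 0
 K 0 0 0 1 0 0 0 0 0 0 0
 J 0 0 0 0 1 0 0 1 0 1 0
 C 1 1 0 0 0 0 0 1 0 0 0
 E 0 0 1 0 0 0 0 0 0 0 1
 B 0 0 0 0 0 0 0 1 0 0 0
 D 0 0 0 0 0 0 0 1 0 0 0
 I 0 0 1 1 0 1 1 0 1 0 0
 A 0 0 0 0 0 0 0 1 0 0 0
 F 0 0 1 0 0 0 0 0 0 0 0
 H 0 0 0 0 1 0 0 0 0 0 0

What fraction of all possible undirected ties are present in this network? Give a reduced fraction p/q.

There are 10 edges and 11 nodes, so the maximum possible is C(11,2) = 55.
Density = 10/55 = 2/11.

2/11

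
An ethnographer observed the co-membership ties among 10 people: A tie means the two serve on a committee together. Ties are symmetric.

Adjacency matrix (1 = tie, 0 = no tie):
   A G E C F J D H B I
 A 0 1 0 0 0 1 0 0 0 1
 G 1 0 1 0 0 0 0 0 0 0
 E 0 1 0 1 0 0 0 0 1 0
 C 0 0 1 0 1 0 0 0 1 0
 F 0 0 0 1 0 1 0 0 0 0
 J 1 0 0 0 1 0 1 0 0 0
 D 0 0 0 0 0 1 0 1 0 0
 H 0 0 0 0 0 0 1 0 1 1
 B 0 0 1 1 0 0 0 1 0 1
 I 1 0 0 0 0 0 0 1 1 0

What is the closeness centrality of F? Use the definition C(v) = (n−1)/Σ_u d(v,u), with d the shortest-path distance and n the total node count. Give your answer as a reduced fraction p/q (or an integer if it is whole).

9/19

Distances from F: A:2, B:2, C:1, D:2, E:2, G:3, H:3, I:3, J:1. Sum = 19.
n = 10, so closeness = 9/19.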